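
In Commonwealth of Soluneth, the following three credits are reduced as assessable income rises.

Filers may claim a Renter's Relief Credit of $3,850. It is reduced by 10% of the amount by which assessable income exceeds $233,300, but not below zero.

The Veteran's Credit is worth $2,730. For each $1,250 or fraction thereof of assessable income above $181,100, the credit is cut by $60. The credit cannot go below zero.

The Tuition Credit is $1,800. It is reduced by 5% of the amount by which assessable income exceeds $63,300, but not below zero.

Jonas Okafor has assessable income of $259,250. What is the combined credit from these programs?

$1,255

Renter's Relief Credit: 10% of the $25,950 excess over $233,300 is $2,595; credit = $3,850 − $2,595 = $1,255.
Veteran's Credit: income exceeds $181,100 by $78,150 → 63 increments × $60 = $3,780 ≥ base, so the credit is $0.
Tuition Credit: 5% of the $195,950 excess over $63,300 is $9,797.50 ≥ base, so the credit is $0.
Total: $1,255 + $0 + $0 = $1,255.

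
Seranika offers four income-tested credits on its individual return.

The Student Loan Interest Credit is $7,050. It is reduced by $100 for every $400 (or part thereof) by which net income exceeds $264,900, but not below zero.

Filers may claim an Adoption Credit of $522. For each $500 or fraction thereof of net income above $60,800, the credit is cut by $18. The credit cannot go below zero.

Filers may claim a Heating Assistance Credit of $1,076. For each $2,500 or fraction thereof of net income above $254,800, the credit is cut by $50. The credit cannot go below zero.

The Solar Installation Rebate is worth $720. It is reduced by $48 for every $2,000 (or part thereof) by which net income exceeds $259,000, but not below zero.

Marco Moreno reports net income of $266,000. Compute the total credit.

$8,104

Student Loan Interest Credit: income exceeds $264,900 by $1,100, which is 3 full-or-partial $400 increments; reduction = 3 × $100 = $300, leaving $6,750.
Adoption Credit: income exceeds $60,800 by $205,200 → 411 increments × $18 = $7,398 ≥ base, so the credit is $0.
Heating Assistance Credit: income exceeds $254,800 by $11,200, which is 5 full-or-partial $2,500 increments; reduction = 5 × $50 = $250, leaving $826.
Solar Installation Rebate: income exceeds $259,000 by $7,000, which is 4 full-or-partial $2,000 increments; reduction = 4 × $48 = $192, leaving $528.
Total: $6,750 + $0 + $826 + $528 = $8,104.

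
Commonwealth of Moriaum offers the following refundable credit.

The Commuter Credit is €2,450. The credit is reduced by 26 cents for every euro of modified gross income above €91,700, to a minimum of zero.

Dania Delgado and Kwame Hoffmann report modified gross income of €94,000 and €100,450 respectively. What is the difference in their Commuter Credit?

€1,677

Dania (€94,000): Commuter Credit: 26% of the €2,300 excess over €91,700 is €598; credit = €2,450 − €598 = €1,852.
Kwame (€100,450): Commuter Credit: 26% of the €8,750 excess over €91,700 is €2,275; credit = €2,450 − €2,275 = €175.
Difference: |€1,852 − €175| = €1,677.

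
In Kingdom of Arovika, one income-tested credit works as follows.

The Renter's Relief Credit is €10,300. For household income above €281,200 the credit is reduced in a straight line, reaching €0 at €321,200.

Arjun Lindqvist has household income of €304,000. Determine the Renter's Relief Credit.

Renter's Relief Credit: €304,000 is €22,800 into a €40,000 phase-out range, leaving 17,200/40,000 of the credit: €10,300 × 17,200/40,000 = €4,429.

€4,429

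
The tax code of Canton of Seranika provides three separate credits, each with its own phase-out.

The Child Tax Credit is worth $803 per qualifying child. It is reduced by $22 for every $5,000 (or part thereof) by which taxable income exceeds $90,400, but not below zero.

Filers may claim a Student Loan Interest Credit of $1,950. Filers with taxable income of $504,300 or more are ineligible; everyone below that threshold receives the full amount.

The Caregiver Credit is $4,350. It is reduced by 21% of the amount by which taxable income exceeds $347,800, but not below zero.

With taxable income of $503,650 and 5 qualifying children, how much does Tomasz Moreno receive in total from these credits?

Child Tax Credit: base = 5 × $803 = $4,015. income exceeds $90,400 by $413,250, which is 83 full-or-partial $5,000 increments; reduction = 83 × $22 = $1,826, leaving $2,189.
Student Loan Interest Credit: $503,650 is below the $504,300 cutoff, so the full $1,950 applies.
Caregiver Credit: 21% of the $155,850 excess over $347,800 is $32,728.50 ≥ base, so the credit is $0.
Total: $2,189 + $1,950 + $0 = $4,139.

$4,139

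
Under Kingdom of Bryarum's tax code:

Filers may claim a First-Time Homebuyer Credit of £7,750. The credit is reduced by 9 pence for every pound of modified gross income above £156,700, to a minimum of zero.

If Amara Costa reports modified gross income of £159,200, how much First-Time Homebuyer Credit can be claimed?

£7,525

First-Time Homebuyer Credit: 9% of the £2,500 excess over £156,700 is £225; credit = £7,750 − £225 = £7,525.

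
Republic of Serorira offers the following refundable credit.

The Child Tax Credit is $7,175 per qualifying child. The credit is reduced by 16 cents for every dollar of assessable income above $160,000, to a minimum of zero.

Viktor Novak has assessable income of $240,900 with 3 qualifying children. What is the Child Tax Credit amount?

Child Tax Credit: base = 3 × $7,175 = $21,525. 16% of the $80,900 excess over $160,000 is $12,944; credit = $21,525 − $12,944 = $8,581.

$8,581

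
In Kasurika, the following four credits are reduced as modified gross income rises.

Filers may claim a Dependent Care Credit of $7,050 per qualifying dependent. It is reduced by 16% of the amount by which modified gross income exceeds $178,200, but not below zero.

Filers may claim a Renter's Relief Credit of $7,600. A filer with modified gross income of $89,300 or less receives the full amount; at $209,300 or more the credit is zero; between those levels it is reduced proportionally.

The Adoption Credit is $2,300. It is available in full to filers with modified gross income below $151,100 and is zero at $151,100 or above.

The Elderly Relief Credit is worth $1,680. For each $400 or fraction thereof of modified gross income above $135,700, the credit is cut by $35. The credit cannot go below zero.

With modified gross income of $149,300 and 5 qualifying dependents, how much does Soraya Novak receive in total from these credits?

Dependent Care Credit: base = 5 × $7,050 = $35,250. $149,300 is at or below the $178,200 threshold, so the full $35,250 applies.
Renter's Relief Credit: $149,300 is $60,000 into a $120,000 phase-out range, leaving 60,000/120,000 of the credit: $7,600 × 60,000/120,000 = $3,800.
Adoption Credit: $149,300 is below the $151,100 cutoff, so the full $2,300 applies.
Elderly Relief Credit: income exceeds $135,700 by $13,600, which is 34 full-or-partial $400 increments; reduction = 34 × $35 = $1,190, leaving $490.
Total: $35,250 + $3,800 + $2,300 + $490 = $41,840.

$41,840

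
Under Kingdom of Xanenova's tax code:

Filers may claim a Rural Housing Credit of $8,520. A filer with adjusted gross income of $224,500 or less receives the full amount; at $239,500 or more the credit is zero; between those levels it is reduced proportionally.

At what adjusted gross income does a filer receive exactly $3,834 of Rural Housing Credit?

$232,750

$3,834 is 3,834/8,520 of the full $8,520, so 4,686/8,520 of the $15,000 range has been used: income = $224,500 + $15,000 × 4,686/8,520 = $232,750.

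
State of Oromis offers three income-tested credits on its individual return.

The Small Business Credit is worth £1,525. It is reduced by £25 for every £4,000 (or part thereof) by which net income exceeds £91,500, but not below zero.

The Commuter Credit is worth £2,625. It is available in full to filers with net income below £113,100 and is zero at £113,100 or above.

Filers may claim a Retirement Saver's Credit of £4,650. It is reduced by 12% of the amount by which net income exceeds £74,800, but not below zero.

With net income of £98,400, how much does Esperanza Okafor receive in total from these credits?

£5,918

Small Business Credit: income exceeds £91,500 by £6,900, which is 2 full-or-partial £4,000 increments; reduction = 2 × £25 = £50, leaving £1,475.
Commuter Credit: £98,400 is below the £113,100 cutoff, so the full £2,625 applies.
Retirement Saver's Credit: 12% of the £23,600 excess over £74,800 is £2,832; credit = £4,650 − £2,832 = £1,818.
Total: £1,475 + £2,625 + £1,818 = £5,918.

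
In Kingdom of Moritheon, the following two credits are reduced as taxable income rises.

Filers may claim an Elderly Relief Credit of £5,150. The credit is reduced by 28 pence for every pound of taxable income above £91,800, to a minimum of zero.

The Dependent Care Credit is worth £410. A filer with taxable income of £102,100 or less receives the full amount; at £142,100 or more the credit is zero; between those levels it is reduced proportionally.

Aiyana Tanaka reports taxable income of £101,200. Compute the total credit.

£2,928

Elderly Relief Credit: 28% of the £9,400 excess over £91,800 is £2,632; credit = £5,150 − £2,632 = £2,518.
Dependent Care Credit: £101,200 is at or below the £102,100 threshold, so the full £410 applies.
Total: £2,518 + £410 = £2,928.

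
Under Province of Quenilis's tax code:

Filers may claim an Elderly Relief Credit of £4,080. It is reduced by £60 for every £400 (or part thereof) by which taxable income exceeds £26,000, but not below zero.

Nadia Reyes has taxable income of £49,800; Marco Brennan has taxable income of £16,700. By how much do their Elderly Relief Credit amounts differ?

£3,600

Nadia (£49,800): Elderly Relief Credit: income exceeds £26,000 by £23,800, which is 60 full-or-partial £400 increments; reduction = 60 × £60 = £3,600, leaving £480.
Marco (£16,700): Elderly Relief Credit: £16,700 is at or below the £26,000 threshold, so the full £4,080 applies.
Difference: |£480 − £4,080| = £3,600.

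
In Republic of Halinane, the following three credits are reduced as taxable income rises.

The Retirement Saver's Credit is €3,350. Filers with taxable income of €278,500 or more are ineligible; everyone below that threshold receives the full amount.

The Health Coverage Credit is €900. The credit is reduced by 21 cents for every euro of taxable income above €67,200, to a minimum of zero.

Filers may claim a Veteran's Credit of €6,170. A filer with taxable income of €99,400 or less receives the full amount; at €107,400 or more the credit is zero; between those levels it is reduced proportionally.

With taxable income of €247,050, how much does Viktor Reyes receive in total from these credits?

Retirement Saver's Credit: €247,050 is below the €278,500 cutoff, so the full €3,350 applies.
Health Coverage Credit: 21% of the €179,850 excess over €67,200 is €37,768.50 ≥ base, so the credit is €0.
Veteran's Credit: €247,050 is at or above €107,400, so the credit is €0.
Total: €3,350 + €0 + €0 = €3,350.

€3,350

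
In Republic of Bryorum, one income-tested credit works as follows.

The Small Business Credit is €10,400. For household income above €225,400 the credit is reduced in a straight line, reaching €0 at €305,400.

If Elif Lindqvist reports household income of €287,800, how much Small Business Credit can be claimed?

Small Business Credit: €287,800 is €62,400 into a €80,000 phase-out range, leaving 17,600/80,000 of the credit: €10,400 × 17,600/80,000 = €2,288.

€2,288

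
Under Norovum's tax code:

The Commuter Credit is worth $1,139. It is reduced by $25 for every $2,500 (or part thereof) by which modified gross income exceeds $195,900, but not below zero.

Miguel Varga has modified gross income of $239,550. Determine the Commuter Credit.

$689

Commuter Credit: income exceeds $195,900 by $43,650, which is 18 full-or-partial $2,500 increments; reduction = 18 × $25 = $450, leaving $689.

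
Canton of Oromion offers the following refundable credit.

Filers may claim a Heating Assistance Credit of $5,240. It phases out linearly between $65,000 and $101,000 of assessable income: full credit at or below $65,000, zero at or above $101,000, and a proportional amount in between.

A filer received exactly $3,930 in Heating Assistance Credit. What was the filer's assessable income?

$74,000

$3,930 is 3,930/5,240 of the full $5,240, so 1,310/5,240 of the $36,000 range has been used: income = $65,000 + $36,000 × 1,310/5,240 = $74,000.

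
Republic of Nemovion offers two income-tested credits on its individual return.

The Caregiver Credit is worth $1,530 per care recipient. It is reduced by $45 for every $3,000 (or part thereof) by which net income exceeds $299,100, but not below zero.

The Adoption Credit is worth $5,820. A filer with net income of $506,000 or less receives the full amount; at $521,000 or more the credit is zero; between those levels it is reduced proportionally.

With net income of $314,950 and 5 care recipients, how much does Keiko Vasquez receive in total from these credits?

$13,200

Caregiver Credit: base = 5 × $1,530 = $7,650. income exceeds $299,100 by $15,850, which is 6 full-or-partial $3,000 increments; reduction = 6 × $45 = $270, leaving $7,380.
Adoption Credit: $314,950 is at or below the $506,000 threshold, so the full $5,820 applies.
Total: $7,380 + $5,820 = $13,200.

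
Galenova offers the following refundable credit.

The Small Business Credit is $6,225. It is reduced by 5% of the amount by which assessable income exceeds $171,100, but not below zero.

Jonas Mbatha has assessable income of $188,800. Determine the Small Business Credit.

$5,340

Small Business Credit: 5% of the $17,700 excess over $171,100 is $885; credit = $6,225 − $885 = $5,340.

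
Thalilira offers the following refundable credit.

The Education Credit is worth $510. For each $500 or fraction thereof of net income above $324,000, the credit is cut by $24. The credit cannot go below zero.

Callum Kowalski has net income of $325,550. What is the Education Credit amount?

$414

Education Credit: income exceeds $324,000 by $1,550, which is 4 full-or-partial $500 increments; reduction = 4 × $24 = $96, leaving $414.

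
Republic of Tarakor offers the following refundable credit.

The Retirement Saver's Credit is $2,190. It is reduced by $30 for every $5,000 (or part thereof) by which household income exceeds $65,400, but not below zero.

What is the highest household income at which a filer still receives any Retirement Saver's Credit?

After 72 increments the reduction is 72 × $30 = $2,160, leaving $30; one more increment wipes it out. Increment 72 ends at excess 72 × $5,000 = $360,000, so the highest qualifying income is $65,400 + $360,000 = $425,400.

$425,400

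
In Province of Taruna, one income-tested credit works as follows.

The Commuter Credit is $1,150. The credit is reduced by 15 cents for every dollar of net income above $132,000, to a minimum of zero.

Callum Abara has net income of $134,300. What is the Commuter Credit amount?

Commuter Credit: 15% of the $2,300 excess over $132,000 is $345; credit = $1,150 − $345 = $805.

$805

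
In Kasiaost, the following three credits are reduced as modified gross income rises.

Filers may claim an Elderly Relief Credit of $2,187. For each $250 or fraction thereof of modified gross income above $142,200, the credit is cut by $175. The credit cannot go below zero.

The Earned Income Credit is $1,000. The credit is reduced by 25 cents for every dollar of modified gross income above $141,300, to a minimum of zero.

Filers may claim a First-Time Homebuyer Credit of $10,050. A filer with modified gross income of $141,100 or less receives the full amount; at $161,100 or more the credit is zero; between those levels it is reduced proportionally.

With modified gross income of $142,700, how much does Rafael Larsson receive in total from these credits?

$11,733

Elderly Relief Credit: income exceeds $142,200 by $500, which is 2 full-or-partial $250 increments; reduction = 2 × $175 = $350, leaving $1,837.
Earned Income Credit: 25% of the $1,400 excess over $141,300 is $350; credit = $1,000 − $350 = $650.
First-Time Homebuyer Credit: $142,700 is $1,600 into a $20,000 phase-out range, leaving 18,400/20,000 of the credit: $10,050 × 18,400/20,000 = $9,246.
Total: $1,837 + $650 + $9,246 = $11,733.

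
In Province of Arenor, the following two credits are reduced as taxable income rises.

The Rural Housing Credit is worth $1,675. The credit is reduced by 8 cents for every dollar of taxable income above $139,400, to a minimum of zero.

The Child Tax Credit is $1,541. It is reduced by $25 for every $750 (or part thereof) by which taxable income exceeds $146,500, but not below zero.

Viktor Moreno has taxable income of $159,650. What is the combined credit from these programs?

Rural Housing Credit: 8% of the $20,250 excess over $139,400 is $1,620; credit = $1,675 − $1,620 = $55.
Child Tax Credit: income exceeds $146,500 by $13,150, which is 18 full-or-partial $750 increments; reduction = 18 × $25 = $450, leaving $1,091.
Total: $55 + $1,091 = $1,146.

$1,146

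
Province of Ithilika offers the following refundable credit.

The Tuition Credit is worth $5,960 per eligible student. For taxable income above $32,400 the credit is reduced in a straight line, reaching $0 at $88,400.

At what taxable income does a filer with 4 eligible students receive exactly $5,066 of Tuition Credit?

Full credit = 4 × $5,960 = $23,840.
$5,066 is 5,066/23,840 of the full $23,840, so 18,774/23,840 of the $56,000 range has been used: income = $32,400 + $56,000 × 18,774/23,840 = $76,500.

$76,500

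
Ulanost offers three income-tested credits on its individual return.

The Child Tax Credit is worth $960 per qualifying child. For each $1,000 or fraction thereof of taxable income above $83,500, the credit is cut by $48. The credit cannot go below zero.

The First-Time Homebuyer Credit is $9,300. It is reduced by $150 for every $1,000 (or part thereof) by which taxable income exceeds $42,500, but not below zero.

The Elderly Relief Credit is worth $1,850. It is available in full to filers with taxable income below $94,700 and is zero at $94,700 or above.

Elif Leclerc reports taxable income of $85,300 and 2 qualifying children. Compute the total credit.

$6,524

Child Tax Credit: base = 2 × $960 = $1,920. income exceeds $83,500 by $1,800, which is 2 full-or-partial $1,000 increments; reduction = 2 × $48 = $96, leaving $1,824.
First-Time Homebuyer Credit: income exceeds $42,500 by $42,800, which is 43 full-or-partial $1,000 increments; reduction = 43 × $150 = $6,450, leaving $2,850.
Elderly Relief Credit: $85,300 is below the $94,700 cutoff, so the full $1,850 applies.
Total: $1,824 + $2,850 + $1,850 = $6,524.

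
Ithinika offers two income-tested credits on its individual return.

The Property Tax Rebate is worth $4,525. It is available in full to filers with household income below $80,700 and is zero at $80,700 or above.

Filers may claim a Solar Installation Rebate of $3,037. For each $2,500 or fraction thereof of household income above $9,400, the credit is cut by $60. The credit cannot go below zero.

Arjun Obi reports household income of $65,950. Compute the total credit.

$6,182

Property Tax Rebate: $65,950 is below the $80,700 cutoff, so the full $4,525 applies.
Solar Installation Rebate: income exceeds $9,400 by $56,550, which is 23 full-or-partial $2,500 increments; reduction = 23 × $60 = $1,380, leaving $1,657.
Total: $4,525 + $1,657 = $6,182.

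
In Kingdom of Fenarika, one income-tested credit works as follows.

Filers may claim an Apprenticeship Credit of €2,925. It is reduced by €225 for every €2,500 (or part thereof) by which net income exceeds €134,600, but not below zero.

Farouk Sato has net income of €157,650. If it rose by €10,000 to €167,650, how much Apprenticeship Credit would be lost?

€675

At €157,650 — income exceeds €134,600 by €23,050, which is 10 full-or-partial €2,500 increments; reduction = 10 × €225 = €2,250, leaving €675.
At €167,650 — income exceeds €134,600 by €33,050 → 14 increments × €225 = €3,150 ≥ base, so the credit is €0.
Lost: €675 − €0 = €675.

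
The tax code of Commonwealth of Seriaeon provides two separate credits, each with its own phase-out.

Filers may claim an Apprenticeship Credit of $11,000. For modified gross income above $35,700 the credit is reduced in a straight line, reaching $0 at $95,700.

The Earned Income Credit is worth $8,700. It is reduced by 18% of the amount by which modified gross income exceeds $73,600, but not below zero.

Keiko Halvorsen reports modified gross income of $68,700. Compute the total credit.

Apprenticeship Credit: $68,700 is $33,000 into a $60,000 phase-out range, leaving 27,000/60,000 of the credit: $11,000 × 27,000/60,000 = $4,950.
Earned Income Credit: $68,700 is at or below the $73,600 threshold, so the full $8,700 applies.
Total: $4,950 + $8,700 = $13,650.

$13,650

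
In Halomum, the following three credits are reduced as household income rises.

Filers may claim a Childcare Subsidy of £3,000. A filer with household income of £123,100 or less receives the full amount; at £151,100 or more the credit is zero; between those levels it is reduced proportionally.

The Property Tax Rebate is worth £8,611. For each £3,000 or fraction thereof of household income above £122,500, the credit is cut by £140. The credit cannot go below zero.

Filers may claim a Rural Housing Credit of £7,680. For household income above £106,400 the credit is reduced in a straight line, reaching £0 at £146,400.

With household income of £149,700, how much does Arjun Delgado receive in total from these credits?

Childcare Subsidy: £149,700 is £26,600 into a £28,000 phase-out range, leaving 1,400/28,000 of the credit: £3,000 × 1,400/28,000 = £150.
Property Tax Rebate: income exceeds £122,500 by £27,200, which is 10 full-or-partial £3,000 increments; reduction = 10 × £140 = £1,400, leaving £7,211.
Rural Housing Credit: £149,700 is at or above £146,400, so the credit is £0.
Total: £150 + £7,211 + £0 = £7,361.

£7,361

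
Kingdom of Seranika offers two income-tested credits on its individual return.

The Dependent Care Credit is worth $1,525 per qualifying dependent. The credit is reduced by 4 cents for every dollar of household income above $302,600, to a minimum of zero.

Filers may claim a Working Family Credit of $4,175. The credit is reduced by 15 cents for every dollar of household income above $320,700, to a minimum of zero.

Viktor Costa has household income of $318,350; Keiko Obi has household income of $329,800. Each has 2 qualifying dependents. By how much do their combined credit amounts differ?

$1,823

Viktor ($318,350): Dependent Care Credit: base = 2 × $1,525 = $3,050. 4% of the $15,750 excess over $302,600 is $630; credit = $3,050 − $630 = $2,420. Working Family Credit: $318,350 is at or below the $320,700 threshold, so the full $4,175 applies. total $2,420 + $4,175 = $6,595
Keiko ($329,800): Dependent Care Credit: base = 2 × $1,525 = $3,050. 4% of the $27,200 excess over $302,600 is $1,088; credit = $3,050 − $1,088 = $1,962. Working Family Credit: 15% of the $9,100 excess over $320,700 is $1,365; credit = $4,175 − $1,365 = $2,810. total $1,962 + $2,810 = $4,772
Difference: |$6,595 − $4,772| = $1,823.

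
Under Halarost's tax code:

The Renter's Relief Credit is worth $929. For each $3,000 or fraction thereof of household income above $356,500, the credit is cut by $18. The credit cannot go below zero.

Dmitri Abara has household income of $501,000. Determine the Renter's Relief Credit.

$47

Renter's Relief Credit: income exceeds $356,500 by $144,500, which is 49 full-or-partial $3,000 increments; reduction = 49 × $18 = $882, leaving $47.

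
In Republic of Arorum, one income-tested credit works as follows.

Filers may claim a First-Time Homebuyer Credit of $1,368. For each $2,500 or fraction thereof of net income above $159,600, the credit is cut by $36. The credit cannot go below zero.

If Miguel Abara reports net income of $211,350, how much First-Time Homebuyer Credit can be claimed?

$612

First-Time Homebuyer Credit: income exceeds $159,600 by $51,750, which is 21 full-or-partial $2,500 increments; reduction = 21 × $36 = $756, leaving $612.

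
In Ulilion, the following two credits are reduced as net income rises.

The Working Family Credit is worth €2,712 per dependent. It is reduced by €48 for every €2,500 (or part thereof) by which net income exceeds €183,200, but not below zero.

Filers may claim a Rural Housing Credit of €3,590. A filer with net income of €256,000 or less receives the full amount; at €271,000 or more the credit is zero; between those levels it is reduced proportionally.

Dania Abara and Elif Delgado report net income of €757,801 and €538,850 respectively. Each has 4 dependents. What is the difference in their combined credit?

€3,984

Dania (€757,801): Working Family Credit: base = 4 × €2,712 = €10,848. income exceeds €183,200 by €574,601 → 230 increments × €48 = €11,040 ≥ base, so the credit is €0. Rural Housing Credit: €757,801 is at or above €271,000, so the credit is €0. total €0 + €0 = €0
Elif (€538,850): Working Family Credit: base = 4 × €2,712 = €10,848. income exceeds €183,200 by €355,650, which is 143 full-or-partial €2,500 increments; reduction = 143 × €48 = €6,864, leaving €3,984. Rural Housing Credit: €538,850 is at or above €271,000, so the credit is €0. total €3,984 + €0 = €3,984
Difference: |€0 − €3,984| = €3,984.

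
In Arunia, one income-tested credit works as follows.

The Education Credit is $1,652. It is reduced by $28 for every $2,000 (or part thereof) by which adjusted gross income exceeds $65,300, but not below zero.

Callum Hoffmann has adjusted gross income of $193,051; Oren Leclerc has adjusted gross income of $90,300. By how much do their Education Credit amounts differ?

Callum ($193,051): Education Credit: income exceeds $65,300 by $127,751 → 64 increments × $28 = $1,792 ≥ base, so the credit is $0.
Oren ($90,300): Education Credit: income exceeds $65,300 by $25,000, which is 13 full-or-partial $2,000 increments; reduction = 13 × $28 = $364, leaving $1,288.
Difference: |$0 − $1,288| = $1,288.

$1,288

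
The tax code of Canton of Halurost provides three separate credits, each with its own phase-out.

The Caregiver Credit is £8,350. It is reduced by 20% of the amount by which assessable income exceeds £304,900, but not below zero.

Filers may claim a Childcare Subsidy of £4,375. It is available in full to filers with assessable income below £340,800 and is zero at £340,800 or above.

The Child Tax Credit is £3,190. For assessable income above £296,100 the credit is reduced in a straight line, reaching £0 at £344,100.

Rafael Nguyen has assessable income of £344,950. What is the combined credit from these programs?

£340

Caregiver Credit: 20% of the £40,050 excess over £304,900 is £8,010; credit = £8,350 − £8,010 = £340.
Childcare Subsidy: £344,950 meets or exceeds the £340,800 cutoff, so the credit is £0.
Child Tax Credit: £344,950 is at or above £344,100, so the credit is £0.
Total: £340 + £0 + £0 = £340.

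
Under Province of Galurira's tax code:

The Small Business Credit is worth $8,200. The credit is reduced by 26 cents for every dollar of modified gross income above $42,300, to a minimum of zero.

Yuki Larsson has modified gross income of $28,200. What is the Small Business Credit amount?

Small Business Credit: $28,200 is at or below the $42,300 threshold, so the full $8,200 applies.

$8,200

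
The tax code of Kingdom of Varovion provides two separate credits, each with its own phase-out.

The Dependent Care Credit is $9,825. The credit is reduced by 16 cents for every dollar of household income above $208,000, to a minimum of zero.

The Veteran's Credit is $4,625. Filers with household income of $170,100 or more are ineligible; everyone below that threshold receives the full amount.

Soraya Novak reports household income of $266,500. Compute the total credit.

Dependent Care Credit: 16% of the $58,500 excess over $208,000 is $9,360; credit = $9,825 − $9,360 = $465.
Veteran's Credit: $266,500 meets or exceeds the $170,100 cutoff, so the credit is $0.
Total: $465 + $0 = $465.

$465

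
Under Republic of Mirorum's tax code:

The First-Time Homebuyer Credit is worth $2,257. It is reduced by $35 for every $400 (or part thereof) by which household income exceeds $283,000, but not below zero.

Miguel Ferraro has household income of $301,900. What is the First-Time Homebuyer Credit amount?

$577

First-Time Homebuyer Credit: income exceeds $283,000 by $18,900, which is 48 full-or-partial $400 increments; reduction = 48 × $35 = $1,680, leaving $577.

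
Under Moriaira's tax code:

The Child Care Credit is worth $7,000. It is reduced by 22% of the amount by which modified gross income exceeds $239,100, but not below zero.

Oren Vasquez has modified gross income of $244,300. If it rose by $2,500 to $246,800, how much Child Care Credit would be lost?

$550

At $244,300 — 22% of the $5,200 excess over $239,100 is $1,144; credit = $7,000 − $1,144 = $5,856.
At $246,800 — 22% of the $7,700 excess over $239,100 is $1,694; credit = $7,000 − $1,694 = $5,306.
Lost: $5,856 − $5,306 = $550.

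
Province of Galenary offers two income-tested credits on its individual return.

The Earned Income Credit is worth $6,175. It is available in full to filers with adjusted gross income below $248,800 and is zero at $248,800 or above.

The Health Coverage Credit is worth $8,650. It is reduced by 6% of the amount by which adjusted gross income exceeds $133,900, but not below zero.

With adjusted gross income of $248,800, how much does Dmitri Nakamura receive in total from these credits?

Earned Income Credit: $248,800 meets or exceeds the $248,800 cutoff, so the credit is $0.
Health Coverage Credit: 6% of the $114,900 excess over $133,900 is $6,894; credit = $8,650 − $6,894 = $1,756.
Total: $0 + $1,756 = $1,756.

$1,756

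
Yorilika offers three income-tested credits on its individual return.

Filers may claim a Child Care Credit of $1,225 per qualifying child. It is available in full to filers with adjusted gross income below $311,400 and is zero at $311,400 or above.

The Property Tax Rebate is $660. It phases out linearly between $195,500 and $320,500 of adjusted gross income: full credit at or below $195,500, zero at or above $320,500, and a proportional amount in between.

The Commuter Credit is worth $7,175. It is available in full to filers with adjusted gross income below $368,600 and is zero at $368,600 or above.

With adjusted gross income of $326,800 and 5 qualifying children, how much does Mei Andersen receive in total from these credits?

Child Care Credit: base = 5 × $1,225 = $6,125. $326,800 meets or exceeds the $311,400 cutoff, so the credit is $0.
Property Tax Rebate: $326,800 is at or above $320,500, so the credit is $0.
Commuter Credit: $326,800 is below the $368,600 cutoff, so the full $7,175 applies.
Total: $0 + $0 + $7,175 = $7,175.

$7,175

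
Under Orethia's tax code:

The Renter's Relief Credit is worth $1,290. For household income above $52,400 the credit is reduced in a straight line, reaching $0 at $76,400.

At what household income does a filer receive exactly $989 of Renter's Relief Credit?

$989 is 989/1,290 of the full $1,290, so 301/1,290 of the $24,000 range has been used: income = $52,400 + $24,000 × 301/1,290 = $58,000.

$58,000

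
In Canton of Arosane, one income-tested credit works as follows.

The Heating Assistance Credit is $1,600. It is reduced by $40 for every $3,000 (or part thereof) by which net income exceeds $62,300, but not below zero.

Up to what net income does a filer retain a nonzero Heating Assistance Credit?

$179,300

After 39 increments the reduction is 39 × $40 = $1,560, leaving $40; one more increment wipes it out. Increment 39 ends at excess 39 × $3,000 = $117,000, so the highest qualifying income is $62,300 + $117,000 = $179,300.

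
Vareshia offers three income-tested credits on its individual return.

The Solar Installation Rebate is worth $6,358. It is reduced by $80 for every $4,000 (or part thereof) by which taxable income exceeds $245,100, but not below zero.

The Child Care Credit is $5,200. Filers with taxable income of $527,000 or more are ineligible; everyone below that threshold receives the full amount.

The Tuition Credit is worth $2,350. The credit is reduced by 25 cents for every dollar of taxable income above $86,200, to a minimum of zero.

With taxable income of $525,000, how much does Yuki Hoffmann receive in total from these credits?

$5,958

Solar Installation Rebate: income exceeds $245,100 by $279,900, which is 70 full-or-partial $4,000 increments; reduction = 70 × $80 = $5,600, leaving $758.
Child Care Credit: $525,000 is below the $527,000 cutoff, so the full $5,200 applies.
Tuition Credit: 25% of the $438,800 excess over $86,200 is $109,700 ≥ base, so the credit is $0.
Total: $758 + $5,200 + $0 = $5,958.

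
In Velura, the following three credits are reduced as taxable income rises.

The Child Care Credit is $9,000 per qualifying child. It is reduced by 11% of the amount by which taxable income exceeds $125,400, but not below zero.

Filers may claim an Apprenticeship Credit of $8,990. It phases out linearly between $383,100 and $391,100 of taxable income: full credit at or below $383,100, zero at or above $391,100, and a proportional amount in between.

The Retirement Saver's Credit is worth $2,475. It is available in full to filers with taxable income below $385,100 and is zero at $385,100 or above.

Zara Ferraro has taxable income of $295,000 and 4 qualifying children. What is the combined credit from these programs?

Child Care Credit: base = 4 × $9,000 = $36,000. 11% of the $169,600 excess over $125,400 is $18,656; credit = $36,000 − $18,656 = $17,344.
Apprenticeship Credit: $295,000 is at or below the $383,100 threshold, so the full $8,990 applies.
Retirement Saver's Credit: $295,000 is below the $385,100 cutoff, so the full $2,475 applies.
Total: $17,344 + $8,990 + $2,475 = $28,809.

$28,809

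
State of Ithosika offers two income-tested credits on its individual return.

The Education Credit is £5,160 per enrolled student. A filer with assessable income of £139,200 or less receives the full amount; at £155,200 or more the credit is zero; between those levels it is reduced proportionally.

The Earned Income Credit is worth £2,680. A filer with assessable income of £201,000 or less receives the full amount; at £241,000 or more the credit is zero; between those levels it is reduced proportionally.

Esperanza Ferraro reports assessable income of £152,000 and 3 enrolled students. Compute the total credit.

£5,776

Education Credit: base = 3 × £5,160 = £15,480. £152,000 is £12,800 into a £16,000 phase-out range, leaving 3,200/16,000 of the credit: £15,480 × 3,200/16,000 = £3,096.
Earned Income Credit: £152,000 is at or below the £201,000 threshold, so the full £2,680 applies.
Total: £3,096 + £2,680 = £5,776.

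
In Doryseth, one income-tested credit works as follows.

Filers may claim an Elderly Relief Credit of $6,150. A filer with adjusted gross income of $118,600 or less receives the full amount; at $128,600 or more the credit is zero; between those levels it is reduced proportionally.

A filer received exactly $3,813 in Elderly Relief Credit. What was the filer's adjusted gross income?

$3,813 is 3,813/6,150 of the full $6,150, so 2,337/6,150 of the $10,000 range has been used: income = $118,600 + $10,000 × 2,337/6,150 = $122,400.

$122,400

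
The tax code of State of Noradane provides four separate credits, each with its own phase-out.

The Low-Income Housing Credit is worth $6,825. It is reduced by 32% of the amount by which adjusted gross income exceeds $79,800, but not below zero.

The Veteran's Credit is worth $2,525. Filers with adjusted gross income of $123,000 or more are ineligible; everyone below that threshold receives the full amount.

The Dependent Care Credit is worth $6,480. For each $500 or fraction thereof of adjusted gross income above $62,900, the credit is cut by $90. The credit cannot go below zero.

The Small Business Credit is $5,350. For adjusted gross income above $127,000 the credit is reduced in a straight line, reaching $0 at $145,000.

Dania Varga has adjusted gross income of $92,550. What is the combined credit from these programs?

$11,700

Low-Income Housing Credit: 32% of the $12,750 excess over $79,800 is $4,080; credit = $6,825 − $4,080 = $2,745.
Veteran's Credit: $92,550 is below the $123,000 cutoff, so the full $2,525 applies.
Dependent Care Credit: income exceeds $62,900 by $29,650, which is 60 full-or-partial $500 increments; reduction = 60 × $90 = $5,400, leaving $1,080.
Small Business Credit: $92,550 is at or below the $127,000 threshold, so the full $5,350 applies.
Total: $2,745 + $2,525 + $1,080 + $5,350 = $11,700.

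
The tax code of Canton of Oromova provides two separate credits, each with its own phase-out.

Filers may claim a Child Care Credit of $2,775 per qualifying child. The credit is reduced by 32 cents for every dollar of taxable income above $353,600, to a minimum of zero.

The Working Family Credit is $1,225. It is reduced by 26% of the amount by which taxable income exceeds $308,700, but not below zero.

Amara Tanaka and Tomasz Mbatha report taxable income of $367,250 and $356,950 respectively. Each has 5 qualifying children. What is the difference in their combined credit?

Amara ($367,250): Child Care Credit: base = 5 × $2,775 = $13,875. 32% of the $13,650 excess over $353,600 is $4,368; credit = $13,875 − $4,368 = $9,507. Working Family Credit: 26% of the $58,550 excess over $308,700 is $15,223 ≥ base, so the credit is $0. total $9,507 + $0 = $9,507
Tomasz ($356,950): Child Care Credit: base = 5 × $2,775 = $13,875. 32% of the $3,350 excess over $353,600 is $1,072; credit = $13,875 − $1,072 = $12,803. Working Family Credit: 26% of the $48,250 excess over $308,700 is $12,545 ≥ base, so the credit is $0. total $12,803 + $0 = $12,803
Difference: |$9,507 − $12,803| = $3,296.

$3,296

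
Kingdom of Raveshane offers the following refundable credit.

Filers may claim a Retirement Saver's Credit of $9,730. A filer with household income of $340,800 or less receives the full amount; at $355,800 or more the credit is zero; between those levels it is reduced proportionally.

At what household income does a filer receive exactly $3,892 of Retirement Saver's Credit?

$349,800

$3,892 is 3,892/9,730 of the full $9,730, so 5,838/9,730 of the $15,000 range has been used: income = $340,800 + $15,000 × 5,838/9,730 = $349,800.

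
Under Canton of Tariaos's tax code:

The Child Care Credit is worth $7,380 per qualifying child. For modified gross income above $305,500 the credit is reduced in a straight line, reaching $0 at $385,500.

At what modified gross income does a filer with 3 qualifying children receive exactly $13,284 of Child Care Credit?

Full credit = 3 × $7,380 = $22,140.
$13,284 is 13,284/22,140 of the full $22,140, so 8,856/22,140 of the $80,000 range has been used: income = $305,500 + $80,000 × 8,856/22,140 = $337,500.

$337,500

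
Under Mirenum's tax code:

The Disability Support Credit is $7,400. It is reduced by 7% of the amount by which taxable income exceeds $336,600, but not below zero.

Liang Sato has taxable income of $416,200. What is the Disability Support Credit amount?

$1,828

Disability Support Credit: 7% of the $79,600 excess over $336,600 is $5,572; credit = $7,400 − $5,572 = $1,828.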